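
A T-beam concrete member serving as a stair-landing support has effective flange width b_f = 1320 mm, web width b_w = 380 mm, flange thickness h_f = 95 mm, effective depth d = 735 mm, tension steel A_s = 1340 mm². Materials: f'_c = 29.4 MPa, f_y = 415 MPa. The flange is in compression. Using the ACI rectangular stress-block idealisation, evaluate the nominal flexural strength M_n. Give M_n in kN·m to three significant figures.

M_n ≈ 404 kN·m

Tension: T = A_s f_y = 1340 × 415 = 556100 N.
Try a within the flange: a = T/(0.85 f'_c b_f) = 556100/(0.85 × 29.4 × 1320) = 16.86 mm.
Since a = 16.86 ≤ h_f = 95 mm, the stress block lies entirely in the flange; analyse as a rectangular beam of width b_f.
M_n = T(d − a/2) = 556100 × (735 − 8.43) = 404.05 × 10⁶ N·mm.
M_n = 404.05 kN·m.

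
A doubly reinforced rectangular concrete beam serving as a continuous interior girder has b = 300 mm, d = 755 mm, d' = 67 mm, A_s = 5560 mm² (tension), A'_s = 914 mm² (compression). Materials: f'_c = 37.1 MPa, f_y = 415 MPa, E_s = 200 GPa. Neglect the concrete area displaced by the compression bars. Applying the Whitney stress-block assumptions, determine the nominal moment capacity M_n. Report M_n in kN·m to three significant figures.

Assume both tension and compression steel yield.
Net tension couple steel: A_s − A'_s = 4646 mm².
a = (A_s − A'_s) f_y / (0.85 f'_c b) = 1928090/(0.85 × 37.1 × 300) = 203.80 mm.
c = a/β₁ = 203.80/0.785 = 259.62 mm; ε'_s = 0.003(c − d')/c = 0.0022 ≥ f_y/E_s = 0.0021, so compression steel does yield.
M_n = (A_s − A'_s) f_y (d − a/2) + A'_s f_y (d − d') = [1928090 × (755 − 101.9) + 379310 × (755 − 67)] × 10⁻⁶ = 1259.24 + 260.97 = 1520.21 kN·m.

M_n ≈ 1520 kN·m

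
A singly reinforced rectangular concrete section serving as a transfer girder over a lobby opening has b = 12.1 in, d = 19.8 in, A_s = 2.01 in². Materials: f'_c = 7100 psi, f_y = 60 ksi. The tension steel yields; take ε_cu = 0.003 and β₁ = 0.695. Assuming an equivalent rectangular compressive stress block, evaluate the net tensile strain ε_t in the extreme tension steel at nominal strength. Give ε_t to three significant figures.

a = A_s f_y/(0.85 f'_c b) = 1.652 in.
β₁ = 0.695, so c = a/β₁ = 1.652/0.695 = 2.377 in.
From the linear strain diagram with ε_cu = 0.003: ε_t = 0.003 (d − c)/c = 0.003 × (19.8 − 2.377)/2.377 = 0.0220.
Since ε_t ≥ 0.005, the section is tension-controlled.

ε_t ≈ 0.0220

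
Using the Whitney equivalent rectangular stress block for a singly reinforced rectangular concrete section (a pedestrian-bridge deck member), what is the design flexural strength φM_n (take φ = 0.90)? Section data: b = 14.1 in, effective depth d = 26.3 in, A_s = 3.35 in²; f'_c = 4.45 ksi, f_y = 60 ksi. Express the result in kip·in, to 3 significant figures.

φM_n ≈ 4420 kip·in

T = A_s f_y = 3.35 × 60 = 201 kips.
a = T/(0.85 f'_c b) = 201/(0.85 × 4.45 × 14.1) = 3.769 in.
M_n = T(d − a/2) = 201 × (26.3 − 1.8845) = 4907.5 kip·in.
φM_n = 0.90 × 4907.5 = 4416.8 kip·in.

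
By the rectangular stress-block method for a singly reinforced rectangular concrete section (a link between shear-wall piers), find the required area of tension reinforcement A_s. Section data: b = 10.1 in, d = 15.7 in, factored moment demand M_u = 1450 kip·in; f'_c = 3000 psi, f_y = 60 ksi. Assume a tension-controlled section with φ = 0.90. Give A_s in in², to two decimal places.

M_n = M_u/φ = 1450/0.90 = 1611.11 kip·in.
From M_n = 0.85 f'_c a b (d − a/2):
a = d − √(d² − 2M_n/(0.85 f'_c b)) = 15.7 − √(15.7² − 2 × 1611.11/(0.85 × 3 × 10.1)) = 4.683 in.
A_s = 0.85 f'_c a b / f_y = 0.85 × 3 × 4.683 × 10.1 / 60 = 2.010 in².

A_s ≈ 2.01 in²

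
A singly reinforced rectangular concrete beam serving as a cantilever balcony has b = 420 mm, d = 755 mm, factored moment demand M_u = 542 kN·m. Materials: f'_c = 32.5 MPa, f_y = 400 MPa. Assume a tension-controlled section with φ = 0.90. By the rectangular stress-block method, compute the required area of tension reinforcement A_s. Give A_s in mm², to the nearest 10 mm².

M_n = M_u/φ = 542/0.90 = 602.222 kN·m.
With M_n = 0.85 f'_c a b (d − a/2), solve the quadratic for a:
a = d − √(d² − 2M_n/(0.85 f'_c b)) = 755 − √(755² − 2 × 602.222×10⁶/(0.85 × 32.5 × 420)) = 72.20 mm.
A_s = 0.85 f'_c a b / f_y = 0.85 × 32.5 × 72.20 × 420 / 400 = 2094.3 mm².

A_s ≈ 2090 mm²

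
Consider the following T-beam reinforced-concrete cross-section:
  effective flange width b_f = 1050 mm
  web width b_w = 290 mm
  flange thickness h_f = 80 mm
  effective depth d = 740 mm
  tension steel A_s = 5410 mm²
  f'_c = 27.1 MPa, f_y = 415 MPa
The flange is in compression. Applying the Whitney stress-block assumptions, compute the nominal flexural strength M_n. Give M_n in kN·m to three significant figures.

Tension: T = A_s f_y = 5410 × 415 = 2245150 N.
Try a within the flange: a = T/(0.85 f'_c b_f) = 2245150/(0.85 × 27.1 × 1050) = 92.83 mm.
a = 92.83 > h_f = 80 mm: the block extends into the web. Split into flange-overhang and web parts.
C_f = 0.85 f'_c (b_f − b_w) h_f = 0.85 × 27.1 × (1050 − 290) × 80 = 1400528 N.
Remaining web compression depth: a_w = (T − C_f)/(0.85 f'_c b_w) = (2245150 − 1400528)/(0.85 × 27.1 × 290) = 126.44 mm.
M_n = C_f(d − h_f/2) + (T − C_f)(d − a_w/2) = 1400528 × (740 − 40) + 844622 × (740 − 63.22) = 980.37 + 571.62 = 1551.99 × 10⁶ N·mm.
M_n = 1551.99 kN·m.

M_n ≈ 1550 kN·m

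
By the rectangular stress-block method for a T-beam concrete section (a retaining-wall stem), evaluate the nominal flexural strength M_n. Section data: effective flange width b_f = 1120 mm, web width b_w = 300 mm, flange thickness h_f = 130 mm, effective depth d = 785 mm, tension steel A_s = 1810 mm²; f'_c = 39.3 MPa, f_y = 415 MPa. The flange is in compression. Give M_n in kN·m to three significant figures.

M_n ≈ 582 kN·m

Tension: T = A_s f_y = 1810 × 415 = 751150 N.
Try a within the flange: a = T/(0.85 f'_c b_f) = 751150/(0.85 × 39.3 × 1120) = 20.08 mm.
Since a = 20.08 ≤ h_f = 130 mm, the stress block lies entirely in the flange; analyse as a rectangular beam of width b_f.
M_n = T(d − a/2) = 751150 × (785 − 10.04) = 582.11 × 10⁶ N·mm.
M_n = 582.11 kN·m.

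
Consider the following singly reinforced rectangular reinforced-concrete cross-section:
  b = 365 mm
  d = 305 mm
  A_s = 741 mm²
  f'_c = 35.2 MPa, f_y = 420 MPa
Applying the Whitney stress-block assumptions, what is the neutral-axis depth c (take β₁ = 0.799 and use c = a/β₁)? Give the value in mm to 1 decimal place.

T = A_s f_y = 741 × 420 = 311220 N = 311.22 kN.
Setting C = 0.85 f'_c a b equal to T: a = 311220/(0.85 × 35.2 × 365) = 28.498 mm.
With β₁ = 0.799, c = a/β₁ = 28.498/0.799 = 35.7 mm.

c ≈ 35.7 mm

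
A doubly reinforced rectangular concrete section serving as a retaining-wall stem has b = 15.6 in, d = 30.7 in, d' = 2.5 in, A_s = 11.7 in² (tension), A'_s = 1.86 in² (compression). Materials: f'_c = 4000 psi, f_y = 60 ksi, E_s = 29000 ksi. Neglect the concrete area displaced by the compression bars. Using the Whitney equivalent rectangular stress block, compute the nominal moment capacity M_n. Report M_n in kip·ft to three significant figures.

M_n ≈ 1500 kip·ft

Assume both steels yield.
a = (A_s − A'_s) f_y/(0.85 f'_c b) = (11.7 − 1.86) × 60/(0.85 × 4 × 15.6) = 11.131 in.
c = a/β₁ = 11.131/0.85 = 13.095 in; ε'_s = 0.003(c − d')/c = 0.0024 ≥ ε_y = 0.0021, so the compression steel yields.
M_n = (A_s − A'_s) f_y (d − a/2) + A'_s f_y (d − d') = 590.4 × (30.7 − 5.5655) + 111.6 × (30.7 − 2.5) = 14839.4 + 3147.1 = 17986.5 kip·in = 17986.5/12 = 1498.88 kip·ft.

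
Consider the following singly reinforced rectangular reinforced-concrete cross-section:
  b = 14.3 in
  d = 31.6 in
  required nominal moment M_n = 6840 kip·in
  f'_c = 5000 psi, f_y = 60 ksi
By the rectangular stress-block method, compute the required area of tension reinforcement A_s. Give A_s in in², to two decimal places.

A_s ≈ 3.84 in²

From M_n = 0.85 f'_c a b (d − a/2):
a = d − √(d² − 2M_n/(0.85 f'_c b)) = 31.6 − √(31.6² − 2 × 6840/(0.85 × 5 × 14.3)) = 3.789 in.
A_s = 0.85 f'_c a b / f_y = 0.85 × 5 × 3.789 × 14.3 / 60 = 3.838 in².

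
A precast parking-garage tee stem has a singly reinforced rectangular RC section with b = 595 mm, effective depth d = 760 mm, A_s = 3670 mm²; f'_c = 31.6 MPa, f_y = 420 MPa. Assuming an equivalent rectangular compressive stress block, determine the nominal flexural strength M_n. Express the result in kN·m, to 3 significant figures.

M_n ≈ 1100 kN·m

T = A_s f_y = 3670 × 420 = 1541400 N = 1541.4 kN.
From C = T: a = T/(0.85 f'_c b) = 1541400/(0.85 × 31.6 × 595) = 96.45 mm.
M_n = T(d − a/2) = 1541.4 kN × (760 − 48.225) mm = 1097.13 kN·m.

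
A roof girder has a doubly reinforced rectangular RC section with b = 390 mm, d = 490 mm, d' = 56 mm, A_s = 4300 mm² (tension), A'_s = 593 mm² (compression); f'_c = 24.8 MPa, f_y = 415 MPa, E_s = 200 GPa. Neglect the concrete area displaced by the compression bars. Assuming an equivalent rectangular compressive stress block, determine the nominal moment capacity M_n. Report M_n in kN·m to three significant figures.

Assume both tension and compression steel yield.
Net tension couple steel: A_s − A'_s = 3707 mm².
a = (A_s − A'_s) f_y / (0.85 f'_c b) = 1538405/(0.85 × 24.8 × 390) = 187.13 mm.
c = a/β₁ = 187.13/0.85 = 220.15 mm; ε'_s = 0.003(c − d')/c = 0.0022 ≥ f_y/E_s = 0.0021, so compression steel does yield.
M_n = (A_s − A'_s) f_y (d − a/2) + A'_s f_y (d − d') = [1538405 × (490 − 93.565) + 246095 × (490 − 56)] × 10⁻⁶ = 609.88 + 106.81 = 716.69 kN·m.

M_n ≈ 717 kN·m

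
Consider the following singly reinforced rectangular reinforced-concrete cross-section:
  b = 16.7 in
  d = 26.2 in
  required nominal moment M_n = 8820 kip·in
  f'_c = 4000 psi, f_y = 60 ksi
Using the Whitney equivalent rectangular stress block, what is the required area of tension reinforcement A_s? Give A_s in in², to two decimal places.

A_s ≈ 6.45 in²

From M_n = 0.85 f'_c a b (d − a/2):
a = d − √(d² − 2M_n/(0.85 f'_c b)) = 26.2 − √(26.2² − 2 × 8820/(0.85 × 4 × 16.7)) = 6.815 in.
A_s = 0.85 f'_c a b / f_y = 0.85 × 4 × 6.815 × 16.7 / 60 = 6.449 in².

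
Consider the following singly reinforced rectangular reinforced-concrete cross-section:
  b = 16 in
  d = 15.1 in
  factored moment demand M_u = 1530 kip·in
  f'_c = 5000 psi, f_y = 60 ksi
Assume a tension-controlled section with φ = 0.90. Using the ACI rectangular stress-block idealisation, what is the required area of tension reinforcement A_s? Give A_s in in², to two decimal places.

M_n = M_u/φ = 1530/0.90 = 1700 kip·in.
From M_n = 0.85 f'_c a b (d − a/2):
a = d − √(d² − 2M_n/(0.85 f'_c b)) = 15.1 − √(15.1² − 2 × 1700/(0.85 × 5 × 16)) = 1.758 in.
A_s = 0.85 f'_c a b / f_y = 0.85 × 5 × 1.758 × 16 / 60 = 1.992 in².

A_s ≈ 1.99 in²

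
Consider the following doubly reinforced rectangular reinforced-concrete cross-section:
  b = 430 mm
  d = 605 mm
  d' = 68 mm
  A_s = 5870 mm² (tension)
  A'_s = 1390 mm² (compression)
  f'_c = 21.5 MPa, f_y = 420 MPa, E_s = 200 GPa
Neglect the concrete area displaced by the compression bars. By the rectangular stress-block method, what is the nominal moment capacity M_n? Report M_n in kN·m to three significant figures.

Assume both tension and compression steel yield.
Net tension couple steel: A_s − A'_s = 4480 mm².
a = (A_s − A'_s) f_y / (0.85 f'_c b) = 1881600/(0.85 × 21.5 × 430) = 239.44 mm.
c = a/β₁ = 239.44/0.85 = 281.69 mm; ε'_s = 0.003(c − d')/c = 0.0023 ≥ f_y/E_s = 0.0021, so compression steel does yield.
M_n = (A_s − A'_s) f_y (d − a/2) + A'_s f_y (d − d') = [1881600 × (605 − 119.72) + 583800 × (605 − 68)] × 10⁻⁶ = 913.10 + 313.50 = 1226.60 kN·m.

M_n ≈ 1230 kN·m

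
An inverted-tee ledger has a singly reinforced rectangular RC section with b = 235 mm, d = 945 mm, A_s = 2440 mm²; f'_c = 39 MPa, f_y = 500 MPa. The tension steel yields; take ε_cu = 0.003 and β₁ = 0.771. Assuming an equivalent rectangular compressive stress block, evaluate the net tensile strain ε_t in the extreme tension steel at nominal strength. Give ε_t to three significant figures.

a = A_s f_y/(0.85 f'_c b) = 156.61 mm.
β₁ = 0.771, so c = a/β₁ = 156.61/0.771 = 203.13 mm.
From the linear strain diagram with ε_cu = 0.003: ε_t = 0.003 (d − c)/c = 0.003 × (945 − 203.13)/203.13 = 0.0110.
Since ε_t ≥ 0.005, the section is tension-controlled.

ε_t ≈ 0.0110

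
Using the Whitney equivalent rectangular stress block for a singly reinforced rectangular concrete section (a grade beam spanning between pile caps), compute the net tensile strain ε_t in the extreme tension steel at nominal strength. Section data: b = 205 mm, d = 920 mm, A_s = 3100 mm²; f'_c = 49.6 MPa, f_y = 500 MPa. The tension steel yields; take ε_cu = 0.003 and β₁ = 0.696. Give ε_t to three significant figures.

a = A_s f_y/(0.85 f'_c b) = 179.34 mm.
β₁ = 0.696, so c = a/β₁ = 179.34/0.696 = 257.67 mm.
From the linear strain diagram with ε_cu = 0.003: ε_t = 0.003 (d − c)/c = 0.003 × (920 − 257.67)/257.67 = 0.00771.
Since ε_t ≥ 0.005, the section is tension-controlled.

ε_t ≈ 0.00771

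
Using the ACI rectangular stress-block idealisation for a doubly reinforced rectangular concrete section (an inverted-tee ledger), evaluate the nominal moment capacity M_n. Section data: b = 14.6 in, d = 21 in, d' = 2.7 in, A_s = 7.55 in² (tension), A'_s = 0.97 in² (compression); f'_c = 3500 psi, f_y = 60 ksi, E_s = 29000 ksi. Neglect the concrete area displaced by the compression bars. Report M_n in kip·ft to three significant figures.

Assume both steels yield.
a = (A_s − A'_s) f_y/(0.85 f'_c b) = (7.55 − 0.97) × 60/(0.85 × 3.5 × 14.6) = 9.089 in.
c = a/β₁ = 9.089/0.85 = 10.693 in; ε'_s = 0.003(c − d')/c = 0.0022 ≥ ε_y = 0.0021, so the compression steel yields.
M_n = (A_s − A'_s) f_y (d − a/2) + A'_s f_y (d − d') = 394.8 × (21 − 4.5445) + 58.2 × (21 − 2.7) = 6496.6 + 1065.1 = 7561.7 kip·in = 7561.7/12 = 630.14 kip·ft.

M_n ≈ 630 kip·ft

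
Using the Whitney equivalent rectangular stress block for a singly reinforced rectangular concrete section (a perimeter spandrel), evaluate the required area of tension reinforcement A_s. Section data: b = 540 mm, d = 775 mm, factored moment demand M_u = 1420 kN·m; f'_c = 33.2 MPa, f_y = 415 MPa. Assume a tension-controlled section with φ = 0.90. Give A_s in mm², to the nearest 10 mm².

A_s ≈ 5420 mm²

M_n = M_u/φ = 1420/0.90 = 1577.78 kN·m.
With M_n = 0.85 f'_c a b (d − a/2), solve the quadratic for a:
a = d − √(d² − 2M_n/(0.85 f'_c b)) = 775 − √(775² − 2 × 1577.78×10⁶/(0.85 × 33.2 × 540)) = 147.66 mm.
A_s = 0.85 f'_c a b / f_y = 0.85 × 33.2 × 147.66 × 540 / 415 = 5422.1 mm².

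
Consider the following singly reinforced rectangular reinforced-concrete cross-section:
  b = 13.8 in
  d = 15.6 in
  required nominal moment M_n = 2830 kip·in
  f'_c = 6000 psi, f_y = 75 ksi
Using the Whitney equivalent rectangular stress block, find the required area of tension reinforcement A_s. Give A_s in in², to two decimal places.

A_s ≈ 2.66 in²

From M_n = 0.85 f'_c a b (d − a/2):
a = d − √(d² − 2M_n/(0.85 f'_c b)) = 15.6 − √(15.6² − 2 × 2830/(0.85 × 6 × 13.8)) = 2.835 in.
A_s = 0.85 f'_c a b / f_y = 0.85 × 6 × 2.835 × 13.8 / 75 = 2.660 in².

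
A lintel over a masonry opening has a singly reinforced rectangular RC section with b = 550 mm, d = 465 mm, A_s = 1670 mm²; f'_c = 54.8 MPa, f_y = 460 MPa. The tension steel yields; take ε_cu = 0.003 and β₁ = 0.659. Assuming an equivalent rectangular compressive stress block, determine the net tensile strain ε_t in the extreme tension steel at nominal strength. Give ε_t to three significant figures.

a = A_s f_y/(0.85 f'_c b) = 29.99 mm.
β₁ = 0.659, so c = a/β₁ = 29.99/0.659 = 45.51 mm.
From the linear strain diagram with ε_cu = 0.003: ε_t = 0.003 (d − c)/c = 0.003 × (465 − 45.51)/45.51 = 0.0277.
Since ε_t ≥ 0.005, the section is tension-controlled.

ε_t ≈ 0.0277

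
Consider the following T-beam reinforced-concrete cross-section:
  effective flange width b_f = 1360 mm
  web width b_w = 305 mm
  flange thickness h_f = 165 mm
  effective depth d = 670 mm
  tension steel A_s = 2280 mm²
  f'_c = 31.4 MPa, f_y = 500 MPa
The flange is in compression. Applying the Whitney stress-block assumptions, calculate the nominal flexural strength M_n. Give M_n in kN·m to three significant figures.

M_n ≈ 746 kN·m

Tension: T = A_s f_y = 2280 × 500 = 1140000 N.
Try a within the flange: a = T/(0.85 f'_c b_f) = 1140000/(0.85 × 31.4 × 1360) = 31.41 mm.
Since a = 31.41 ≤ h_f = 165 mm, the stress block lies entirely in the flange; analyse as a rectangular beam of width b_f.
M_n = T(d − a/2) = 1140000 × (670 − 15.705) = 745.90 × 10⁶ N·mm.
M_n = 745.90 kN·m.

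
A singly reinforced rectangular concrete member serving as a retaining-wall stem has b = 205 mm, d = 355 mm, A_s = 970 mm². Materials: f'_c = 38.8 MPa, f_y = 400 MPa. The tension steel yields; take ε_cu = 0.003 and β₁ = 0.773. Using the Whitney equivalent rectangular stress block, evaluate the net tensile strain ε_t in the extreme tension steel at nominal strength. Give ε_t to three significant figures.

ε_t ≈ 0.0113

a = A_s f_y/(0.85 f'_c b) = 57.39 mm.
β₁ = 0.773, so c = a/β₁ = 57.39/0.773 = 74.24 mm.
From the linear strain diagram with ε_cu = 0.003: ε_t = 0.003 (d − c)/c = 0.003 × (355 − 74.24)/74.24 = 0.0113.
Since ε_t ≥ 0.005, the section is tension-controlled.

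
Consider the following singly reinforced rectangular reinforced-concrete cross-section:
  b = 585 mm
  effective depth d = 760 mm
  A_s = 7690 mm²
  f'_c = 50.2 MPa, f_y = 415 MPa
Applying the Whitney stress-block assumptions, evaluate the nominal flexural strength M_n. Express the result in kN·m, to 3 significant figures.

T = A_s f_y = 7690 × 415 = 3191350 N = 3191.35 kN.
From C = T: a = T/(0.85 f'_c b) = 3191350/(0.85 × 50.2 × 585) = 127.85 mm.
M_n = T(d − a/2) = 3191.35 kN × (760 − 63.925) mm = 2221.42 kN·m.

M_n ≈ 2220 kN·m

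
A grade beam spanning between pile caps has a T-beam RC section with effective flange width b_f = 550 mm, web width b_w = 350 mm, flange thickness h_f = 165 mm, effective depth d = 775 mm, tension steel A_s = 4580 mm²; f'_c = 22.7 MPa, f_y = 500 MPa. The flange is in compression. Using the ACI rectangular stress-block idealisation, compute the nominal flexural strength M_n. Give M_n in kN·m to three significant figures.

M_n ≈ 1520 kN·m

Tension: T = A_s f_y = 4580 × 500 = 2290000 N.
Try a within the flange: a = T/(0.85 f'_c b_f) = 2290000/(0.85 × 22.7 × 550) = 215.79 mm.
a = 215.79 > h_f = 165 mm: the block extends into the web. Split into flange-overhang and web parts.
C_f = 0.85 f'_c (b_f − b_w) h_f = 0.85 × 22.7 × (550 − 350) × 165 = 636735 N.
Remaining web compression depth: a_w = (T − C_f)/(0.85 f'_c b_w) = (2290000 − 636735)/(0.85 × 22.7 × 350) = 244.81 mm.
M_n = C_f(d − h_f/2) + (T − C_f)(d − a_w/2) = 636735 × (775 − 82.5) + 1653265 × (775 − 122.405) = 440.94 + 1078.91 = 1519.85 × 10⁶ N·mm.
M_n = 1519.85 kN·m.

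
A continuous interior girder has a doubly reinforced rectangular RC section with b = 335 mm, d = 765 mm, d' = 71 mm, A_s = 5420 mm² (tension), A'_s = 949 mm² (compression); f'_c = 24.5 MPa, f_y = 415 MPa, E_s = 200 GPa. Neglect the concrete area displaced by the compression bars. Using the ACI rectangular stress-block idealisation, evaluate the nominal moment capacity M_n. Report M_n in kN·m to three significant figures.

M_n ≈ 1450 kN·m

Assume both tension and compression steel yield.
Net tension couple steel: A_s − A'_s = 4471 mm².
a = (A_s − A'_s) f_y / (0.85 f'_c b) = 1855465/(0.85 × 24.5 × 335) = 265.96 mm.
c = a/β₁ = 265.96/0.85 = 312.89 mm; ε'_s = 0.003(c − d')/c = 0.0023 ≥ f_y/E_s = 0.0021, so compression steel does yield.
M_n = (A_s − A'_s) f_y (d − a/2) + A'_s f_y (d − d') = [1855465 × (765 − 132.98) + 393835 × (765 − 71)] × 10⁻⁶ = 1172.69 + 273.32 = 1446.01 kN·m.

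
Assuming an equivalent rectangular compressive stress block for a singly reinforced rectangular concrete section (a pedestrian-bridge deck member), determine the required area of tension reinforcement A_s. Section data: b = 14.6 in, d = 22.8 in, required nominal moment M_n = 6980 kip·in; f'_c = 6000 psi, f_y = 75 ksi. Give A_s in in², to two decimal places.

A_s ≈ 4.54 in²

From M_n = 0.85 f'_c a b (d − a/2):
a = d − √(d² − 2M_n/(0.85 f'_c b)) = 22.8 − √(22.8² − 2 × 6980/(0.85 × 6 × 14.6)) = 4.569 in.
A_s = 0.85 f'_c a b / f_y = 0.85 × 6 × 4.569 × 14.6 / 75 = 4.536 in².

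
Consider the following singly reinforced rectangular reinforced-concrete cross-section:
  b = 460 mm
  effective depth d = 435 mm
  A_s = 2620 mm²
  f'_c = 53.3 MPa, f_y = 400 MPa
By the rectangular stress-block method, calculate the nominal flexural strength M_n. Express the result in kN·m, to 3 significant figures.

M_n ≈ 430 kN·m

T = A_s f_y = 2620 × 400 = 1048000 N = 1048 kN.
From C = T: a = T/(0.85 f'_c b) = 1048000/(0.85 × 53.3 × 460) = 50.29 mm.
M_n = T(d − a/2) = 1048 kN × (435 − 25.145) mm = 429.53 kN·m.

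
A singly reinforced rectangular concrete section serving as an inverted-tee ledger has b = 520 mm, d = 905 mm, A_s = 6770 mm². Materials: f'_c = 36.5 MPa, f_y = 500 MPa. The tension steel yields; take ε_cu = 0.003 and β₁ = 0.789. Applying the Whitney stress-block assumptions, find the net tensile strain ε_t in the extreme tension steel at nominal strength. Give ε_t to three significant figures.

a = A_s f_y/(0.85 f'_c b) = 209.82 mm.
β₁ = 0.789, so c = a/β₁ = 209.82/0.789 = 265.93 mm.
From the linear strain diagram with ε_cu = 0.003: ε_t = 0.003 (d − c)/c = 0.003 × (905 − 265.93)/265.93 = 0.00721.
Since ε_t ≥ 0.005, the section is tension-controlled.

ε_t ≈ 0.00721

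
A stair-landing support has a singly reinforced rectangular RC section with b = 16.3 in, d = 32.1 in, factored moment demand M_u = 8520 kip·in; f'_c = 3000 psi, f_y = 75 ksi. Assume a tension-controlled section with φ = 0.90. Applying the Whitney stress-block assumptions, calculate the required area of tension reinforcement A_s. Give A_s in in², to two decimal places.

M_n = M_u/φ = 8520/0.90 = 9466.67 kip·in.
From M_n = 0.85 f'_c a b (d − a/2):
a = d − √(d² − 2M_n/(0.85 f'_c b)) = 32.1 − √(32.1² − 2 × 9466.67/(0.85 × 3 × 16.3)) = 8.123 in.
A_s = 0.85 f'_c a b / f_y = 0.85 × 3 × 8.123 × 16.3 / 75 = 4.502 in².

A_s ≈ 4.50 in²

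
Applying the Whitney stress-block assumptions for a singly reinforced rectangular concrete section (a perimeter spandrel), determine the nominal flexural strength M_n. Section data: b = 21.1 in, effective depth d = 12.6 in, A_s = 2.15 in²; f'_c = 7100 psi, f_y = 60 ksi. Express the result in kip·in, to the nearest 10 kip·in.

T = A_s f_y = 2.15 × 60 = 129 kips.
a = T/(0.85 f'_c b) = 129/(0.85 × 7.1 × 21.1) = 1.013 in.
M_n = T(d − a/2) = 129 × (12.6 − 0.5065) = 1560.1 kip·in.

M_n ≈ 1560 kip·in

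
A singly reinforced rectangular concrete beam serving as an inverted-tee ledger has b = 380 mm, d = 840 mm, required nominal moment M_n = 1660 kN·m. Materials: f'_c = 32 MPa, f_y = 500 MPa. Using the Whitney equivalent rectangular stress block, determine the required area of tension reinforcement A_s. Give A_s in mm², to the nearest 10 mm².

A_s ≈ 4550 mm²

With M_n = 0.85 f'_c a b (d − a/2), solve the quadratic for a:
a = d − √(d² − 2M_n/(0.85 f'_c b)) = 840 − √(840² − 2 × 1660×10⁶/(0.85 × 32 × 380)) = 220.01 mm.
A_s = 0.85 f'_c a b / f_y = 0.85 × 32 × 220.01 × 380 / 500 = 4548.0 mm².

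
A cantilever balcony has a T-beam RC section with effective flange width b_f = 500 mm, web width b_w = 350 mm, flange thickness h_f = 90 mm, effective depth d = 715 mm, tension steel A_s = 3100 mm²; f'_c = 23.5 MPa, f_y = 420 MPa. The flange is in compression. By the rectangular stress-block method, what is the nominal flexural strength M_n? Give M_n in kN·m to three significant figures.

M_n ≈ 843 kN·m

Tension: T = A_s f_y = 3100 × 420 = 1302000 N.
Try a within the flange: a = T/(0.85 f'_c b_f) = 1302000/(0.85 × 23.5 × 500) = 130.36 mm.
a = 130.36 > h_f = 90 mm: the block extends into the web. Split into flange-overhang and web parts.
C_f = 0.85 f'_c (b_f − b_w) h_f = 0.85 × 23.5 × (500 − 350) × 90 = 269663 N.
Remaining web compression depth: a_w = (T − C_f)/(0.85 f'_c b_w) = (1302000 − 269663)/(0.85 × 23.5 × 350) = 147.66 mm.
M_n = C_f(d − h_f/2) + (T − C_f)(d − a_w/2) = 269663 × (715 − 45) + 1032337 × (715 − 73.83) = 180.67 + 661.90 = 842.57 × 10⁶ N·mm.
M_n = 842.57 kN·m.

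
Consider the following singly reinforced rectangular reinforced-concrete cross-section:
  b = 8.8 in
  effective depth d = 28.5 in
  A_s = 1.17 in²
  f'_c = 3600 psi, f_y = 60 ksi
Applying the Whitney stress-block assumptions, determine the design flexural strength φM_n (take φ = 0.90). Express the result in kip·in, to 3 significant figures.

T = A_s f_y = 1.17 × 60 = 70.2 kips.
a = T/(0.85 f'_c b) = 70.2/(0.85 × 3.6 × 8.8) = 2.607 in.
M_n = T(d − a/2) = 70.2 × (28.5 − 1.3035) = 1909.2 kip·in.
φM_n = 0.90 × 1909.2 = 1718.3 kip·in.

φM_n ≈ 1720 kip·in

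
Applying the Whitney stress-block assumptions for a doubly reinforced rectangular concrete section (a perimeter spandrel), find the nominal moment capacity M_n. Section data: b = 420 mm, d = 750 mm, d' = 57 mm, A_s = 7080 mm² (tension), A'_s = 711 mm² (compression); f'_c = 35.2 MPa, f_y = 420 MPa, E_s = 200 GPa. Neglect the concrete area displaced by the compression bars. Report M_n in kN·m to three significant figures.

M_n ≈ 1930 kN·m

Assume both tension and compression steel yield.
Net tension couple steel: A_s − A'_s = 6369 mm².
a = (A_s − A'_s) f_y / (0.85 f'_c b) = 2674980/(0.85 × 35.2 × 420) = 212.87 mm.
c = a/β₁ = 212.87/0.799 = 266.42 mm; ε'_s = 0.003(c − d')/c = 0.0024 ≥ f_y/E_s = 0.0021, so compression steel does yield.
M_n = (A_s − A'_s) f_y (d − a/2) + A'_s f_y (d − d') = [2674980 × (750 − 106.435) + 298620 × (750 − 57)] × 10⁻⁶ = 1721.52 + 206.94 = 1928.46 kN·m.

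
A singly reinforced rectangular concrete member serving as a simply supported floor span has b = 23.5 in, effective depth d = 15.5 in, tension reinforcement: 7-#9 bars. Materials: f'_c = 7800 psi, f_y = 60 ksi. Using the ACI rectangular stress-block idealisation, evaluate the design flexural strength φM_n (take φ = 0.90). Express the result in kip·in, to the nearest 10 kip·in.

φM_n ≈ 5350 kip·in

A_s = 7 × 1 = 7 in².
T = A_s f_y = 7 × 60 = 420 kips.
a = T/(0.85 f'_c b) = 420/(0.85 × 7.8 × 23.5) = 2.696 in.
M_n = T(d − a/2) = 420 × (15.5 − 1.348) = 5943.8 kip·in.
φM_n = 0.90 × 5943.8 = 5349.4 kip·in.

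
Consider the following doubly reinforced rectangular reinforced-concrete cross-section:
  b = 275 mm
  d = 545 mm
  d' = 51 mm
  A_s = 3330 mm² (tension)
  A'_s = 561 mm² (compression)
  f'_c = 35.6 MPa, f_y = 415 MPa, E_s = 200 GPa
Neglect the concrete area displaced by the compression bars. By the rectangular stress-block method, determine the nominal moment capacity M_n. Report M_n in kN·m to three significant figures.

Assume both tension and compression steel yield.
Net tension couple steel: A_s − A'_s = 2769 mm².
a = (A_s − A'_s) f_y / (0.85 f'_c b) = 1149135/(0.85 × 35.6 × 275) = 138.09 mm.
c = a/β₁ = 138.09/0.796 = 173.48 mm; ε'_s = 0.003(c − d')/c = 0.0021 ≥ f_y/E_s = 0.0021, so compression steel does yield.
M_n = (A_s − A'_s) f_y (d − a/2) + A'_s f_y (d − d') = [1149135 × (545 − 69.045) + 232815 × (545 − 51)] × 10⁻⁶ = 546.94 + 115.01 = 661.95 kN·m.

M_n ≈ 662 kN·m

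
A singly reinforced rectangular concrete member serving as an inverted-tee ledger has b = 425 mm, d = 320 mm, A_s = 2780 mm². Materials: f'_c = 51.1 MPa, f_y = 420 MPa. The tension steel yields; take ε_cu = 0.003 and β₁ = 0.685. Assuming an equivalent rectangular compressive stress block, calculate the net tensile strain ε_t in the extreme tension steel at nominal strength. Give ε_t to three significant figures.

ε_t ≈ 0.00740

a = A_s f_y/(0.85 f'_c b) = 63.25 mm.
β₁ = 0.685, so c = a/β₁ = 63.25/0.685 = 92.34 mm.
From the linear strain diagram with ε_cu = 0.003: ε_t = 0.003 (d − c)/c = 0.003 × (320 − 92.34)/92.34 = 0.00740.
Since ε_t ≥ 0.005, the section is tension-controlled.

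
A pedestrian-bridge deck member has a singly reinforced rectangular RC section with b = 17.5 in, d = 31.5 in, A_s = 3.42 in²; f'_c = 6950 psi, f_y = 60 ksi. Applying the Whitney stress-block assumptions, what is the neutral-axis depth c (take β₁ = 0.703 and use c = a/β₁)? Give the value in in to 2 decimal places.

T = A_s f_y = 3.42 × 60 = 205.2 kips.
a = T/(0.85 f'_c b) = 205.2/(0.85 × 6.95 × 17.5) = 1.9849 in.
With β₁ = 0.703, c = a/β₁ = 1.9849/0.703 = 2.82 in.

c ≈ 2.82 in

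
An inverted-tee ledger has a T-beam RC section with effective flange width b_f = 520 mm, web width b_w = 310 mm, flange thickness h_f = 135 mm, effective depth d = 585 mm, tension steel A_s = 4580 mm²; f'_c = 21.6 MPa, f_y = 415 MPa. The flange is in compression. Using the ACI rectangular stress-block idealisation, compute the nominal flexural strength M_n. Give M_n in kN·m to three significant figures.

Tension: T = A_s f_y = 4580 × 415 = 1900700 N.
Try a within the flange: a = T/(0.85 f'_c b_f) = 1900700/(0.85 × 21.6 × 520) = 199.08 mm.
a = 199.08 > h_f = 135 mm: the block extends into the web. Split into flange-overhang and web parts.
C_f = 0.85 f'_c (b_f − b_w) h_f = 0.85 × 21.6 × (520 − 310) × 135 = 520506 N.
Remaining web compression depth: a_w = (T − C_f)/(0.85 f'_c b_w) = (1900700 − 520506)/(0.85 × 21.6 × 310) = 242.50 mm.
M_n = C_f(d − h_f/2) + (T − C_f)(d − a_w/2) = 520506 × (585 − 67.5) + 1380194 × (585 − 121.25) = 269.36 + 640.06 = 909.42 × 10⁶ N·mm.
M_n = 909.42 kN·m.

M_n ≈ 909 kN·m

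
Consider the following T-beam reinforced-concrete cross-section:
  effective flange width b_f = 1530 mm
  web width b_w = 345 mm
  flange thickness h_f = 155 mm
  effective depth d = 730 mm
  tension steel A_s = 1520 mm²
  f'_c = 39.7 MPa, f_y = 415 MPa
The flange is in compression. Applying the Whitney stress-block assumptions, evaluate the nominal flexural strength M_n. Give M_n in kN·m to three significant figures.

Tension: T = A_s f_y = 1520 × 415 = 630800 N.
Try a within the flange: a = T/(0.85 f'_c b_f) = 630800/(0.85 × 39.7 × 1530) = 12.22 mm.
Since a = 12.22 ≤ h_f = 155 mm, the stress block lies entirely in the flange; analyse as a rectangular beam of width b_f.
M_n = T(d − a/2) = 630800 × (730 − 6.11) = 456.63 × 10⁶ N·mm.
M_n = 456.63 kN·m.

M_n ≈ 457 kN·m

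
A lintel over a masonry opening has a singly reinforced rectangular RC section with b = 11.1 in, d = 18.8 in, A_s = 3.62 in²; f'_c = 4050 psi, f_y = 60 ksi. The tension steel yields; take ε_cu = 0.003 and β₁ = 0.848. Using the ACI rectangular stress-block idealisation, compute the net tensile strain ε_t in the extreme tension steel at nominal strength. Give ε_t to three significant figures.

a = A_s f_y/(0.85 f'_c b) = 5.684 in.
β₁ = 0.848, so c = a/β₁ = 5.684/0.848 = 6.703 in.
From the linear strain diagram with ε_cu = 0.003: ε_t = 0.003 (d − c)/c = 0.003 × (18.8 − 6.703)/6.703 = 0.00541.
Since ε_t ≥ 0.005, the section is tension-controlled.

ε_t ≈ 0.00541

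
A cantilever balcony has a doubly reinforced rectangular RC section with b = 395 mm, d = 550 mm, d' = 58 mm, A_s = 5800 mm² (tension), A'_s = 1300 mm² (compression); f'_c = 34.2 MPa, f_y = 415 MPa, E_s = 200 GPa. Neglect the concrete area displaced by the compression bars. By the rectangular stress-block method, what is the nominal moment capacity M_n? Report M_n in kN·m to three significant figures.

M_n ≈ 1140 kN·m

Assume both tension and compression steel yield.
Net tension couple steel: A_s − A'_s = 4500 mm².
a = (A_s − A'_s) f_y / (0.85 f'_c b) = 1867500/(0.85 × 34.2 × 395) = 162.64 mm.
c = a/β₁ = 162.64/0.806 = 201.79 mm; ε'_s = 0.003(c − d')/c = 0.0021 ≥ f_y/E_s = 0.0021, so compression steel does yield.
M_n = (A_s − A'_s) f_y (d − a/2) + A'_s f_y (d − d') = [1867500 × (550 − 81.32) + 539500 × (550 − 58)] × 10⁻⁶ = 875.26 + 265.43 = 1140.69 kN·m.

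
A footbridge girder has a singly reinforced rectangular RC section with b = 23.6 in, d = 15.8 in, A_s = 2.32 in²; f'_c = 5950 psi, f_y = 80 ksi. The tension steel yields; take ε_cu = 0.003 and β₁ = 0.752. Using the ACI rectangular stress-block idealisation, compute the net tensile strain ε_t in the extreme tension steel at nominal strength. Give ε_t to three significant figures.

a = A_s f_y/(0.85 f'_c b) = 1.555 in.
β₁ = 0.752, so c = a/β₁ = 1.555/0.752 = 2.068 in.
From the linear strain diagram with ε_cu = 0.003: ε_t = 0.003 (d − c)/c = 0.003 × (15.8 − 2.068)/2.068 = 0.0199.
Since ε_t ≥ 0.005, the section is tension-controlled.

ε_t ≈ 0.0199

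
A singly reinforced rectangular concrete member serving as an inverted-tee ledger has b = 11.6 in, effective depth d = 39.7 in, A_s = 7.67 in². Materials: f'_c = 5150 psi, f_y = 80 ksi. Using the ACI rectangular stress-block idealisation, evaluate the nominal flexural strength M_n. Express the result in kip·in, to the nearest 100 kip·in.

T = A_s f_y = 7.67 × 80 = 613.6 kips.
a = T/(0.85 f'_c b) = 613.6/(0.85 × 5.15 × 11.6) = 12.084 in.
M_n = T(d − a/2) = 613.6 × (39.7 − 6.042) = 20652.5 kip·in.

M_n ≈ 20700 kip·in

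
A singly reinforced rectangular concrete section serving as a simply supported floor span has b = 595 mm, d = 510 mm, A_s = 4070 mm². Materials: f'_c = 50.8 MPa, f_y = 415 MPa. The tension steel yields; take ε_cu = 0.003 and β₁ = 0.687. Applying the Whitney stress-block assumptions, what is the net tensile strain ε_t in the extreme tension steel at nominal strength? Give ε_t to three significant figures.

ε_t ≈ 0.0130

a = A_s f_y/(0.85 f'_c b) = 65.74 mm.
β₁ = 0.687, so c = a/β₁ = 65.74/0.687 = 95.69 mm.
From the linear strain diagram with ε_cu = 0.003: ε_t = 0.003 (d − c)/c = 0.003 × (510 − 95.69)/95.69 = 0.0130.
Since ε_t ≥ 0.005, the section is tension-controlled.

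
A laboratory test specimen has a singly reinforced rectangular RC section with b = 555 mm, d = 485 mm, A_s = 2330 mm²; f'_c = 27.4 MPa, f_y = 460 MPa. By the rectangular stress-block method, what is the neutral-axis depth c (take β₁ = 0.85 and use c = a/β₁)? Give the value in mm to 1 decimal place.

T = A_s f_y = 2330 × 460 = 1071800 N = 1071.8 kN.
Setting C = 0.85 f'_c a b equal to T: a = 1071800/(0.85 × 27.4 × 555) = 82.918 mm.
With β₁ = 0.85, c = a/β₁ = 82.918/0.85 = 97.6 mm.

c ≈ 97.6 mm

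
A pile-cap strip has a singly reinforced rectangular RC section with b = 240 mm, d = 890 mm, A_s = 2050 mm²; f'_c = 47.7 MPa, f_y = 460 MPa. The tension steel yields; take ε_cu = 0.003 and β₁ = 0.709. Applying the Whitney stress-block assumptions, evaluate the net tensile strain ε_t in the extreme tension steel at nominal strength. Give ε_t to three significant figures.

a = A_s f_y/(0.85 f'_c b) = 96.91 mm.
β₁ = 0.709, so c = a/β₁ = 96.91/0.709 = 136.69 mm.
From the linear strain diagram with ε_cu = 0.003: ε_t = 0.003 (d − c)/c = 0.003 × (890 − 136.69)/136.69 = 0.0165.
Since ε_t ≥ 0.005, the section is tension-controlled.

ε_t ≈ 0.0165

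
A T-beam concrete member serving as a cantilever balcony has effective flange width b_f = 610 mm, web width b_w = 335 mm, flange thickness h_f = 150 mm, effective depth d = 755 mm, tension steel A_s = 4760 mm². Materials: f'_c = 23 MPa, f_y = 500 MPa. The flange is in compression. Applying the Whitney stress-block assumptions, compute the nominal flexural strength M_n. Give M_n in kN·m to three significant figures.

Tension: T = A_s f_y = 4760 × 500 = 2380000 N.
Try a within the flange: a = T/(0.85 f'_c b_f) = 2380000/(0.85 × 23 × 610) = 199.57 mm.
a = 199.57 > h_f = 150 mm: the block extends into the web. Split into flange-overhang and web parts.
C_f = 0.85 f'_c (b_f − b_w) h_f = 0.85 × 23 × (610 − 335) × 150 = 806438 N.
Remaining web compression depth: a_w = (T − C_f)/(0.85 f'_c b_w) = (2380000 − 806438)/(0.85 × 23 × 335) = 240.27 mm.
M_n = C_f(d − h_f/2) + (T − C_f)(d − a_w/2) = 806438 × (755 − 75) + 1573562 × (755 − 120.135) = 548.38 + 999.00 = 1547.38 × 10⁶ N·mm.
M_n = 1547.38 kN·m.

M_n ≈ 1550 kN·m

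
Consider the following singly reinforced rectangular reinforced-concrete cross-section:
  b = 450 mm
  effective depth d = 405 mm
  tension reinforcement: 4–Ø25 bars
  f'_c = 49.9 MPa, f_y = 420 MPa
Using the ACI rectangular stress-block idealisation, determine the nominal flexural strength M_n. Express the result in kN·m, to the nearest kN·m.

A_s = 4 × 491 = 1964 mm².
T = A_s f_y = 1964 × 420 = 824880 N = 824.88 kN.
From C = T: a = T/(0.85 f'_c b) = 824880/(0.85 × 49.9 × 450) = 43.22 mm.
M_n = T(d − a/2) = 824.88 kN × (405 − 21.61) mm = 316.25 kN·m.

M_n ≈ 316 kN·m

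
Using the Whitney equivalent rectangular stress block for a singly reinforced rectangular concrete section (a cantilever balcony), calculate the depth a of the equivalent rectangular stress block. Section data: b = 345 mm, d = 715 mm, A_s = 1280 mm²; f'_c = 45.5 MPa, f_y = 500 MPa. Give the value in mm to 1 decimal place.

T = A_s f_y = 1280 × 500 = 640000 N = 640 kN.
Setting C = 0.85 f'_c a b equal to T: a = 640000/(0.85 × 45.5 × 345) = 48.0 mm.

a ≈ 48.0 mm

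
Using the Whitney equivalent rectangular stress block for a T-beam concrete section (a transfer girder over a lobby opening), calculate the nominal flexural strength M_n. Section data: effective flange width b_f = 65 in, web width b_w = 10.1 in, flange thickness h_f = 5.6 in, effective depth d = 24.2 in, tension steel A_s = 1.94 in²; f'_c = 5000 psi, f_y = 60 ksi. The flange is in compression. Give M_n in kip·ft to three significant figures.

Tension: T = A_s f_y = 1.94 × 60 = 116.4 kips.
Try a within the flange: a = T/(0.85 f'_c b_f) = 116.4/(0.85 × 5 × 65) = 0.421 in.
Since a = 0.421 ≤ h_f = 5.6 in, the stress block lies entirely in the flange; analyse as a rectangular beam of width b_f.
M_n = T(d − a/2) = 116.4 × (24.2 − 0.2105) = 2792.4 kip·in.
M_n = 2792.4/12 = 232.70 kip·ft.

M_n ≈ 233 kip·ft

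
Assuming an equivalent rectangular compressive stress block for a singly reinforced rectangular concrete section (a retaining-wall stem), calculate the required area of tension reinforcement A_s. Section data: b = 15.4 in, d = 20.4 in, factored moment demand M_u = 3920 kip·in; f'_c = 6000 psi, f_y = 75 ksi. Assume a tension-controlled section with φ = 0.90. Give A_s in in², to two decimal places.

M_n = M_u/φ = 3920/0.90 = 4355.56 kip·in.
From M_n = 0.85 f'_c a b (d − a/2):
a = d − √(d² − 2M_n/(0.85 f'_c b)) = 20.4 − √(20.4² − 2 × 4355.56/(0.85 × 6 × 15.4)) = 2.929 in.
A_s = 0.85 f'_c a b / f_y = 0.85 × 6 × 2.929 × 15.4 / 75 = 3.067 in².

A_s ≈ 3.07 in²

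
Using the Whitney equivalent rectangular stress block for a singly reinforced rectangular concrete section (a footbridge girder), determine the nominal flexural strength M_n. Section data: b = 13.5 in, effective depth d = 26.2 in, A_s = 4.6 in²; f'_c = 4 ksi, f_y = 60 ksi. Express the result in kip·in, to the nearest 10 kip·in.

M_n ≈ 6400 kip·in

T = A_s f_y = 4.6 × 60 = 276 kips.
a = T/(0.85 f'_c b) = 276/(0.85 × 4 × 13.5) = 6.013 in.
M_n = T(d − a/2) = 276 × (26.2 − 3.0065) = 6401.4 kip·in.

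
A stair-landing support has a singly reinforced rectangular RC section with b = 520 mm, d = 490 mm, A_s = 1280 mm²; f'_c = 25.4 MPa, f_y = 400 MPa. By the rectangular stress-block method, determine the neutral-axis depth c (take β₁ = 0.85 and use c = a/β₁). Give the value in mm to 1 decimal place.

T = A_s f_y = 1280 × 400 = 512000 N = 512 kN.
Setting C = 0.85 f'_c a b equal to T: a = 512000/(0.85 × 25.4 × 520) = 45.605 mm.
With β₁ = 0.85, c = a/β₁ = 45.605/0.85 = 53.7 mm.

c ≈ 53.7 mm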